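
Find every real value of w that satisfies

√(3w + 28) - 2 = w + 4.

w = -1

Isolate the radical: √(3w + 28) = w + 6.
Square both sides: 3w + 28 = (w + 6)².
Expand and rearrange: w² + 9w + 8 = 0.
Solving gives w = -1 or w = -8.
Check each candidate in the original equation:
  w = -1: √(25) = 5, while w + 6 = 5 — valid.
  w = -8: √(4) = 2, while w + 6 = -2 — extraneous.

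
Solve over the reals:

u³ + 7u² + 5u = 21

u = -5.3166 or u = -3 or u = 1.3166

Rearrange: u³ + 7u² + 5u - 21 = 0.
Possible rational roots are divisors of -21. Testing u = -3 gives 0, so (u + 3) is a factor.
Divide: u³ + 7u² + 5u - 21 = (u + 3)(u² + 4u - 7).
Apply the quadratic formula to u² + 4u - 7 = 0: u = (-4 ± √44)/2, i.e. u ≈ 1.3166 or u ≈ -5.3166.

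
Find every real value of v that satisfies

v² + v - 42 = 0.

v = -7 or v = 6

Factor: (v + 7)(v - 6) = 0.
So v = -7 or v = 6.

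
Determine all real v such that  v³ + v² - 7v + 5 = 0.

Possible rational roots are divisors of 5. Testing v = 1 gives 0, so (v - 1) is a factor.
Divide: v³ + v² - 7v + 5 = (v - 1)(v² + 2v - 5).
Apply the quadratic formula to v² + 2v - 5 = 0: v = (-2 ± √24)/2, i.e. v ≈ 1.4495 or v ≈ -3.4495.

v = -3.4495 or v = 1 or v = 1.4495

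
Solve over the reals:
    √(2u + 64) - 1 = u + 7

u = 0

Isolate the radical: √(2u + 64) = u + 8.
Square both sides: 2u + 64 = (u + 8)².
Expand and rearrange: u² + 14u = 0.
Solving gives u = 0 or u = -14.
Check each candidate in the original equation:
  u = 0: √(64) = 8, while u + 8 = 8 — valid.
  u = -14: √(36) = 6, while u + 8 = -6 — extraneous.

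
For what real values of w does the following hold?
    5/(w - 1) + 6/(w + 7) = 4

Multiply both sides by (w - 1)(w + 7):
5(w + 7) + 6(w - 1) = 4(w - 1)(w + 7).
Expand and collect terms: 4w² + 13w - 57 = 0.
By the quadratic formula, w = (-13 ± √1081) / 8, so w ≈ 2.4848 or w ≈ -5.7348.
Neither value makes a denominator zero (w ≠ 1, w ≠ -7), so both are valid.

w = -5.7348 or w = 2.4848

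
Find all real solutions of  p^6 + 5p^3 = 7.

p = -1.8312 or p = 1.0447

Let u = p^3. The equation becomes u^2 + 5u - 7 = 0.
By the quadratic formula, u = -5/2 + sqrt(53)/2 or u = -sqrt(53)/2 - 5/2.
p^3 = -5/2 + sqrt(53)/2 gives p = (-5/2 + sqrt(53)/2)^(1/3) ~= 1.0447.
p^3 = -sqrt(53)/2 - 5/2 gives p = -(5/2 + sqrt(53)/2)^(1/3) ~= -1.8312.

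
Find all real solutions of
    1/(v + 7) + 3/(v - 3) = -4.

Multiply both sides by (v + 7)(v - 3):
(v - 3) + 3(v + 7) = -4(v + 7)(v - 3).
Expand and collect terms: -4v² - 20v + 66 = 0.
By the quadratic formula, v = (20 ± √1456) / -8, so v ≈ -7.2697 or v ≈ 2.2697.
Neither value makes a denominator zero (v ≠ -7, v ≠ 3), so both are valid.

v = -7.2697 or v = 2.2697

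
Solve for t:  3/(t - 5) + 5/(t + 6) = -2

Multiply both sides by (t - 5)(t + 6):
3(t + 6) + 5(t - 5) = -2(t - 5)(t + 6).
Expand and collect terms: -2t^2 - 10t + 67 = 0.
By the quadratic formula, t = (10 +/- sqrt(636)) / -4, so t ~= -8.8048 or t ~= 3.8048.
Neither value makes a denominator zero (t != 5, t != -6), so both are valid.

t = -8.8048 or t = 3.8048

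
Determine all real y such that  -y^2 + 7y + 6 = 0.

Discriminant: (7)^2 - 4*(-1)*6 = 73.
Quadratic formula: y = (-7 +/- sqrt(73)) / (-2).
So y = 7/2 - sqrt(73)/2 ~= -0.772 or y = 7/2 + sqrt(73)/2 ~= 7.772.

y = -0.772 or y = 7.772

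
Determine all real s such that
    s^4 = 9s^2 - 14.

s = -2.6458 or s = -1.4142 or s = 1.4142 or s = 2.6458

Let u = s^2. The equation becomes u^2 - 9u + 14 = 0.
Factor: (u - 2)(u - 7) = 0, so u = 2 or u = 7.
s^2 = 2 gives s = +/-sqrt(2) ~= +/-1.4142.
s^2 = 7 gives s = +/-sqrt(7) ~= +/-2.6458.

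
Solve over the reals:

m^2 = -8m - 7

Bring every term to one side: m^2 + 8m + 7 = 0.
Factor: (m + 1)(m + 7) = 0.
So m = -1 or m = -7.

m = -7 or m = -1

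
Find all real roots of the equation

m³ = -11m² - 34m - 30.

m = -6.4495 or m = -3 or m = -1.5505

Rearrange: m³ + 11m² + 34m + 30 = 0.
Possible rational roots are divisors of 30. Testing m = -3 gives 0, so (m + 3) is a factor.
Divide: m³ + 11m² + 34m + 30 = (m + 3)(m² + 8m + 10).
Apply the quadratic formula to m² + 8m + 10 = 0: m = (-8 ± √24)/2, i.e. m ≈ -1.5505 or m ≈ -6.4495.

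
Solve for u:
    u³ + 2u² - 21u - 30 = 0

u = -5 or u = -1.3723 or u = 4.3723

Possible rational roots are divisors of -30. Testing u = -5 gives 0, so (u + 5) is a factor.
Divide: u³ + 2u² - 21u - 30 = (u + 5)(u² - 3u - 6).
Apply the quadratic formula to u² - 3u - 6 = 0: u = (3 ± √33)/2, i.e. u ≈ 4.3723 or u ≈ -1.3723.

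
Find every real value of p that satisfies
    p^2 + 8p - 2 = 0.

p = -8.2426 or p = 0.2426

Discriminant: (8)^2 - 4*1*(-2) = 72.
Quadratic formula: p = (-8 +/- sqrt(72)) / 2.
So p = -4 + 3*sqrt(2) ~= 0.2426 or p = -3*sqrt(2) - 4 ~= -8.2426.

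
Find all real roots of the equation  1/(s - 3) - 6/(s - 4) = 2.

s = 2 or s = 2.5

Multiply both sides by (s - 3)(s - 4):
(s - 4) - 6(s - 3) = 2(s - 3)(s - 4).
Expand and collect terms: 2s^2 - 9s + 10 = 0.
Factor or apply the quadratic formula: s = 2.5 or s = 2.
Neither value makes a denominator zero (s != 3, s != 4), so both are valid.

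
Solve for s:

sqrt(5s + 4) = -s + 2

s = 0

Square both sides: 5s + 4 = (-s + 2)^2.
Expand and rearrange: s^2 - 9s = 0.
Solving gives s = 9 or s = 0.
Check each candidate in the original equation:
  s = 9: sqrt(49) = 7, while -s + 2 = -7 — extraneous.
  s = 0: sqrt(4) = 2, while -s + 2 = 2 — valid.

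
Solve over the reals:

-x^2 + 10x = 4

x = 0.4174 or x = 9.5826

Rearrange to standard form: -x^2 + 10x - 4 = 0.
Discriminant: (10)^2 - 4*(-1)*(-4) = 84.
Quadratic formula: x = (-10 +/- sqrt(84)) / (-2).
So x = 5 - sqrt(21) ~= 0.4174 or x = sqrt(21) + 5 ~= 9.5826.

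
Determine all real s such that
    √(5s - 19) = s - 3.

Square both sides: 5s - 19 = (s - 3)².
Expand and rearrange: s² - 11s + 28 = 0.
Solving gives s = 7 or s = 4.
Check each candidate in the original equation:
  s = 7: √(16) = 4, while s - 3 = 4 — valid.
  s = 4: √(1) = 1, while s - 3 = 1 — valid.

s = 4 or s = 7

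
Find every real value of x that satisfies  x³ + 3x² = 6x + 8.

Rearrange: x³ + 3x² - 6x - 8 = 0.
Possible rational roots are divisors of -8. Testing x = 2 gives 0, so (x - 2) is a factor.
Divide: x³ + 3x² - 6x - 8 = (x - 2)(x² + 5x + 4).
Factor the quadratic: x = -1 or x = -4.

x = -4 or x = -1 or x = 2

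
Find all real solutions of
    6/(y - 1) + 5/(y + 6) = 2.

Multiply both sides by (y - 1)(y + 6):
6(y + 6) + 5(y - 1) = 2(y - 1)(y + 6).
Expand and collect terms: 2y² - y - 43 = 0.
By the quadratic formula, y = (1 ± √345) / 4, so y ≈ 4.8935 or y ≈ -4.3935.
Neither value makes a denominator zero (y ≠ 1, y ≠ -6), so both are valid.

y = -4.3935 or y = 4.8935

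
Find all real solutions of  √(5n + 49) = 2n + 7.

n = 0

Square both sides: 5n + 49 = (2n + 7)².
Expand and rearrange: 4n² + 23n = 0.
Solving gives n = 0 or n = -5.75.
Check each candidate in the original equation:
  n = 0: √(49) = 7, while 2n + 7 = 7 — valid.
  n = -5.75: √(20.25) = 4.5, while 2n + 7 = -4.5 — extraneous.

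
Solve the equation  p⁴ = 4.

p = -1.4142 or p = 1.4142

Let u = p². The equation becomes u² - 4 = 0.
Factor: (u - 2)(u + 2) = 0, so u = 2 or u = -2.
p² = 2 gives p = ±√(2) ≈ ±1.4142.
p² = -2 < 0 has no real solution.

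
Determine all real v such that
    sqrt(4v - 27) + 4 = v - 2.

Isolate the radical: sqrt(4v - 27) = v - 6.
Square both sides: 4v - 27 = (v - 6)^2.
Expand and rearrange: v^2 - 16v + 63 = 0.
Solving gives v = 9 or v = 7.
Check each candidate in the original equation:
  v = 9: sqrt(9) = 3, while v - 6 = 3 — valid.
  v = 7: sqrt(1) = 1, while v - 6 = 1 — valid.

v = 7 or v = 9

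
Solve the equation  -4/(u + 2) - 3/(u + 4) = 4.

Multiply both sides by (u + 2)(u + 4):
-4(u + 4) - 3(u + 2) = 4(u + 2)(u + 4).
Expand and collect terms: 4u² + 31u + 54 = 0.
By the quadratic formula, u = (-31 ± √97) / 8, so u ≈ -2.6439 or u ≈ -5.1061.
Neither value makes a denominator zero (u ≠ -2, u ≠ -4), so both are valid.

u = -5.1061 or u = -2.6439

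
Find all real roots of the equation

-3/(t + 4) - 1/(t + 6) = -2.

t = -5.7321 or t = -2.2679

Multiply both sides by (t + 4)(t + 6):
-3(t + 6) - (t + 4) = -2(t + 4)(t + 6).
Expand and collect terms: -2t^2 - 16t - 26 = 0.
By the quadratic formula, t = (16 +/- sqrt(48)) / -4, so t ~= -5.7321 or t ~= -2.2679.
Neither value makes a denominator zero (t != -4, t != -6), so both are valid.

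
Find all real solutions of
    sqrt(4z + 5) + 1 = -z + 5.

Isolate the radical: sqrt(4z + 5) = -z + 4.
Square both sides: 4z + 5 = (-z + 4)^2.
Expand and rearrange: z^2 - 12z + 11 = 0.
Solving gives z = 11 or z = 1.
Check each candidate in the original equation:
  z = 11: sqrt(49) = 7, while -z + 4 = -7 — extraneous.
  z = 1: sqrt(9) = 3, while -z + 4 = 3 — valid.

z = 1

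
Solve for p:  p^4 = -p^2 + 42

Let u = p^2. The equation becomes u^2 + u - 42 = 0.
Factor: (u - 6)(u + 7) = 0, so u = 6 or u = -7.
p^2 = 6 gives p = +/-sqrt(6) ~= +/-2.4495.
p^2 = -7 < 0 has no real solution.

p = -2.4495 or p = 2.4495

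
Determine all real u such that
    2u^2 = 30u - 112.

u = 7 or u = 8

Bring every term to one side: 2u^2 - 30u + 112 = 0.
Factor: 2(u - 8)(u - 7) = 0.
So u = 8 or u = 7.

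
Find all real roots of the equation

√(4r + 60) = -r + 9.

r = 1

Square both sides: 4r + 60 = (-r + 9)².
Expand and rearrange: r² - 22r + 21 = 0.
Solving gives r = 21 or r = 1.
Check each candidate in the original equation:
  r = 21: √(144) = 12, while -r + 9 = -12 — extraneous.
  r = 1: √(64) = 8, while -r + 9 = 8 — valid.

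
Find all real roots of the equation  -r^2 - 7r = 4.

r = -6.3723 or r = -0.6277

Rearrange to standard form: -r^2 - 7r - 4 = 0.
Discriminant: (-7)^2 - 4*(-1)*(-4) = 33.
Quadratic formula: r = (7 +/- sqrt(33)) / (-2).
So r = -7/2 - sqrt(33)/2 ~= -6.3723 or r = -7/2 + sqrt(33)/2 ~= -0.6277.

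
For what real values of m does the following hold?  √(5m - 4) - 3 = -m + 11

m = 8

Isolate the radical: √(5m - 4) = -m + 14.
Square both sides: 5m - 4 = (-m + 14)².
Expand and rearrange: m² - 33m + 200 = 0.
Solving gives m = 25 or m = 8.
Check each candidate in the original equation:
  m = 25: √(121) = 11, while -m + 14 = -11 — extraneous.
  m = 8: √(36) = 6, while -m + 14 = 6 — valid.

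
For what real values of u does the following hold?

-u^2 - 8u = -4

u = -8.4721 or u = 0.4721

Rearrange to standard form: -u^2 - 8u + 4 = 0.
Discriminant: (-8)^2 - 4*(-1)*4 = 80.
Quadratic formula: u = (8 +/- sqrt(80)) / (-2).
So u = -2*sqrt(5) - 4 ~= -8.4721 or u = -4 + 2*sqrt(5) ~= 0.4721.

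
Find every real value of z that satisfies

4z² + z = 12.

Rearrange to standard form: 4z² + z - 12 = 0.
Discriminant: (1)² − 4·4·(-12) = 193.
Quadratic formula: z = (-1 ± √193) / 8.
So z = -1/8 + √(193)/8 ≈ 1.6116 or z = -√(193)/8 - 1/8 ≈ -1.8616.

z = -1.8616 or z = 1.6116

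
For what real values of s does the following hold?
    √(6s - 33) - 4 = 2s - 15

Isolate the radical: √(6s - 33) = 2s - 11.
Square both sides: 6s - 33 = (2s - 11)².
Expand and rearrange: 4s² - 50s + 154 = 0.
Solving gives s = 7 or s = 5.5.
Check each candidate in the original equation:
  s = 7: √(9) = 3, while 2s - 11 = 3 — valid.
  s = 5.5: √(0) = 0, while 2s - 11 = 0 — valid.

s = 5.5 or s = 7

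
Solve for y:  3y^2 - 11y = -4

y = 0.4093 or y = 3.2573

Rearrange to standard form: 3y^2 - 11y + 4 = 0.
Discriminant: (-11)^2 - 4*3*4 = 73.
Quadratic formula: y = (11 +/- sqrt(73)) / 6.
So y = sqrt(73)/6 + 11/6 ~= 3.2573 or y = 11/6 - sqrt(73)/6 ~= 0.4093.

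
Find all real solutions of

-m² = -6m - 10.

m = -1.3589 or m = 7.3589

Rearrange to standard form: -m² + 6m + 10 = 0.
Discriminant: (6)² − 4·(-1)·10 = 76.
Quadratic formula: m = (-6 ± √76) / (-2).
So m = 3 - √(19) ≈ -1.3589 or m = 3 + √(19) ≈ 7.3589.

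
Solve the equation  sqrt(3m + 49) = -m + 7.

m = 0

Square both sides: 3m + 49 = (-m + 7)^2.
Expand and rearrange: m^2 - 17m = 0.
Solving gives m = 17 or m = 0.
Check each candidate in the original equation:
  m = 17: sqrt(100) = 10, while -m + 7 = -10 — extraneous.
  m = 0: sqrt(49) = 7, while -m + 7 = 7 — valid.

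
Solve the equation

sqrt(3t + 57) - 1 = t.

Isolate the radical: sqrt(3t + 57) = t + 1.
Square both sides: 3t + 57 = (t + 1)^2.
Expand and rearrange: t^2 - t - 56 = 0.
Solving gives t = 8 or t = -7.
Check each candidate in the original equation:
  t = 8: sqrt(81) = 9, while t + 1 = 9 — valid.
  t = -7: sqrt(36) = 6, while t + 1 = -6 — extraneous.

t = 8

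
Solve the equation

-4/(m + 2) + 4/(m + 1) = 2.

Multiply both sides by (m + 2)(m + 1):
-4(m + 1) + 4(m + 2) = 2(m + 2)(m + 1).
Expand and collect terms: 2m² + 6m = 0.
Factor or apply the quadratic formula: m = 0 or m = -3.
Neither value makes a denominator zero (m ≠ -2, m ≠ -1), so both are valid.

m = -3 or m = 0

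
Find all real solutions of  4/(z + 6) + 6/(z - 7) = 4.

z = -5.1102 or z = 8.6102

Multiply both sides by (z + 6)(z - 7):
4(z - 7) + 6(z + 6) = 4(z + 6)(z - 7).
Expand and collect terms: 4z² - 14z - 176 = 0.
By the quadratic formula, z = (14 ± √3012) / 8, so z ≈ 8.6102 or z ≈ -5.1102.
Neither value makes a denominator zero (z ≠ -6, z ≠ 7), so both are valid.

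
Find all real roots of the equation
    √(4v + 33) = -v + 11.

Square both sides: 4v + 33 = (-v + 11)².
Expand and rearrange: v² - 26v + 88 = 0.
Solving gives v = 22 or v = 4.
Check each candidate in the original equation:
  v = 22: √(121) = 11, while -v + 11 = -11 — extraneous.
  v = 4: √(49) = 7, while -v + 11 = 7 — valid.

v = 4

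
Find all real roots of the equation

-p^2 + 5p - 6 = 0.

Factor: -1(p - 2)(p - 3) = 0.
So p = 2 or p = 3.

p = 2 or p = 3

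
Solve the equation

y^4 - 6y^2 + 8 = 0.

y = -2 or y = -1.4142 or y = 1.4142 or y = 2

Let u = y^2. The equation becomes u^2 - 6u + 8 = 0.
Factor: (u - 4)(u - 2) = 0, so u = 4 or u = 2.
y^2 = 4 gives y = +/-2.
y^2 = 2 gives y = +/-sqrt(2) ~= +/-1.4142.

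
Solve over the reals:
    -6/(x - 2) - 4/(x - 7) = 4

x = 0.2396 or x = 6.2604

Multiply both sides by (x - 2)(x - 7):
-6(x - 7) - 4(x - 2) = 4(x - 2)(x - 7).
Expand and collect terms: 4x^2 - 26x + 6 = 0.
By the quadratic formula, x = (26 +/- sqrt(580)) / 8, so x ~= 6.2604 or x ~= 0.2396.
Neither value makes a denominator zero (x != 2, x != 7), so both are valid.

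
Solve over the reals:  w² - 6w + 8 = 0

w = 2 or w = 4

Factor: (w - 4)(w - 2) = 0.
So w = 4 or w = 2.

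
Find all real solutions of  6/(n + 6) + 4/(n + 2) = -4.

Multiply both sides by (n + 6)(n + 2):
6(n + 2) + 4(n + 6) = -4(n + 6)(n + 2).
Expand and collect terms: -4n^2 - 42n - 84 = 0.
By the quadratic formula, n = (42 +/- sqrt(420)) / -8, so n ~= -7.8117 or n ~= -2.6883.
Neither value makes a denominator zero (n != -6, n != -2), so both are valid.

n = -7.8117 or n = -2.6883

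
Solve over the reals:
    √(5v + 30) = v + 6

v = -6 or v = -1

Square both sides: 5v + 30 = (v + 6)².
Expand and rearrange: v² + 7v + 6 = 0.
Solving gives v = -1 or v = -6.
Check each candidate in the original equation:
  v = -1: √(25) = 5, while v + 6 = 5 — valid.
  v = -6: √(0) = 0, while v + 6 = 0 — valid.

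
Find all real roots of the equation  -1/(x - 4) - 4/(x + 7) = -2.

x = -5.1041 or x = 4.6041

Multiply both sides by (x - 4)(x + 7):
-(x + 7) - 4(x - 4) = -2(x - 4)(x + 7).
Expand and collect terms: -2x^2 - x + 47 = 0.
By the quadratic formula, x = (1 +/- sqrt(377)) / -4, so x ~= -5.1041 or x ~= 4.6041.
Neither value makes a denominator zero (x != 4, x != -7), so both are valid.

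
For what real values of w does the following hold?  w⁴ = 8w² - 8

w = -2.6131 or w = -1.0824 or w = 1.0824 or w = 2.6131

Let u = w². The equation becomes u² - 8u + 8 = 0.
By the quadratic formula, u = 2·√(2) + 4 or u = 4 - 2·√(2).
w² = 2·√(2) + 4 gives w = ±√(2·√(2) + 4) ≈ ±2.6131.
w² = 4 - 2·√(2) gives w = ±√(4 - 2·√(2)) ≈ ±1.0824.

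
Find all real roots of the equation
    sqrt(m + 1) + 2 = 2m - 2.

Isolate the radical: sqrt(m + 1) = 2m - 4.
Square both sides: m + 1 = (2m - 4)^2.
Expand and rearrange: 4m^2 - 17m + 15 = 0.
Solving gives m = 3 or m = 1.25.
Check each candidate in the original equation:
  m = 3: sqrt(4) = 2, while 2m - 4 = 2 — valid.
  m = 1.25: sqrt(2.25) = 1.5, while 2m - 4 = -1.5 — extraneous.

m = 3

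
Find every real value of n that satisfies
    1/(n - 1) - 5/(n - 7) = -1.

n = 0.4322 or n = 11.5678

Multiply both sides by (n - 1)(n - 7):
(n - 7) - 5(n - 1) = -(n - 1)(n - 7).
Expand and collect terms: -n² + 12n - 5 = 0.
By the quadratic formula, n = (-12 ± √124) / -2, so n ≈ 0.4322 or n ≈ 11.5678.
Neither value makes a denominator zero (n ≠ 1, n ≠ 7), so both are valid.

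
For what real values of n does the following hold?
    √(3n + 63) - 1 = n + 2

Isolate the radical: √(3n + 63) = n + 3.
Square both sides: 3n + 63 = (n + 3)².
Expand and rearrange: n² + 3n - 54 = 0.
Solving gives n = 6 or n = -9.
Check each candidate in the original equation:
  n = 6: √(81) = 9, while n + 3 = 9 — valid.
  n = -9: √(36) = 6, while n + 3 = -6 — extraneous.

n = 6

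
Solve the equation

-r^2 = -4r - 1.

r = -0.2361 or r = 4.2361

Rearrange to standard form: -r^2 + 4r + 1 = 0.
Discriminant: (4)^2 - 4*(-1)*1 = 20.
Quadratic formula: r = (-4 +/- sqrt(20)) / (-2).
So r = 2 - sqrt(5) ~= -0.2361 or r = 2 + sqrt(5) ~= 4.2361.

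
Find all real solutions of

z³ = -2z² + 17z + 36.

z = -4 or z = -2.1623 or z = 4.1623

Rearrange: z³ + 2z² - 17z - 36 = 0.
Possible rational roots are divisors of -36. Testing z = -4 gives 0, so (z + 4) is a factor.
Divide: z³ + 2z² - 17z - 36 = (z + 4)(z² - 2z - 9).
Apply the quadratic formula to z² - 2z - 9 = 0: z = (2 ± √40)/2, i.e. z ≈ 4.1623 or z ≈ -2.1623.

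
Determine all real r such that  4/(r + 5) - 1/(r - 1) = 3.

Multiply both sides by (r + 5)(r - 1):
4(r - 1) - (r + 5) = 3(r + 5)(r - 1).
Expand and collect terms: 3r² + 9r - 6 = 0.
By the quadratic formula, r = (-9 ± √153) / 6, so r ≈ 0.5616 or r ≈ -3.5616.
Neither value makes a denominator zero (r ≠ -5, r ≠ 1), so both are valid.

r = -3.5616 or r = 0.5616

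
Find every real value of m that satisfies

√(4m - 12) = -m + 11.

m = 7

Square both sides: 4m - 12 = (-m + 11)².
Expand and rearrange: m² - 26m + 133 = 0.
Solving gives m = 19 or m = 7.
Check each candidate in the original equation:
  m = 19: √(64) = 8, while -m + 11 = -8 — extraneous.
  m = 7: √(16) = 4, while -m + 11 = 4 — valid.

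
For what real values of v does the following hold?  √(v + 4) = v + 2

v = 0

Square both sides: v + 4 = (v + 2)².
Expand and rearrange: v² + 3v = 0.
Solving gives v = 0 or v = -3.
Check each candidate in the original equation:
  v = 0: √(4) = 2, while v + 2 = 2 — valid.
  v = -3: √(1) = 1, while v + 2 = -1 — extraneous.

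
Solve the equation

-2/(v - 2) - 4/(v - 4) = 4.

Multiply both sides by (v - 2)(v - 4):
-2(v - 4) - 4(v - 2) = 4(v - 2)(v - 4).
Expand and collect terms: 4v^2 - 18v + 16 = 0.
By the quadratic formula, v = (18 +/- sqrt(68)) / 8, so v ~= 3.2808 or v ~= 1.2192.
Neither value makes a denominator zero (v != 2, v != 4), so both are valid.

v = 1.2192 or v = 3.2808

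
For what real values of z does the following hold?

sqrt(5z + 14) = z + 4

Square both sides: 5z + 14 = (z + 4)^2.
Expand and rearrange: z^2 + 3z + 2 = 0.
Solving gives z = -1 or z = -2.
Check each candidate in the original equation:
  z = -1: sqrt(9) = 3, while z + 4 = 3 — valid.
  z = -2: sqrt(4) = 2, while z + 4 = 2 — valid.

z = -2 or z = -1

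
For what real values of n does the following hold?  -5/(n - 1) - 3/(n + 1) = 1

Multiply both sides by (n - 1)(n + 1):
-5(n + 1) - 3(n - 1) = (n - 1)(n + 1).
Expand and collect terms: n^2 + 8n + 1 = 0.
By the quadratic formula, n = (-8 +/- sqrt(60)) / 2, so n ~= -0.127 or n ~= -7.873.
Neither value makes a denominator zero (n != 1, n != -1), so both are valid.

n = -7.873 or n = -0.127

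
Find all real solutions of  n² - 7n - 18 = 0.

n = -2 or n = 9

Factor: (n - 9)(n + 2) = 0.
So n = 9 or n = -2.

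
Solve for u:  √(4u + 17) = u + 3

u = 2

Square both sides: 4u + 17 = (u + 3)².
Expand and rearrange: u² + 2u - 8 = 0.
Solving gives u = 2 or u = -4.
Check each candidate in the original equation:
  u = 2: √(25) = 5, while u + 3 = 5 — valid.
  u = -4: √(1) = 1, while u + 3 = -1 — extraneous.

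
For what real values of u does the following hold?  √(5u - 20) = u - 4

Square both sides: 5u - 20 = (u - 4)².
Expand and rearrange: u² - 13u + 36 = 0.
Solving gives u = 9 or u = 4.
Check each candidate in the original equation:
  u = 9: √(25) = 5, while u - 4 = 5 — valid.
  u = 4: √(0) = 0, while u - 4 = 0 — valid.

u = 4 or u = 9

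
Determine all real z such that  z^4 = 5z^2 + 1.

Let u = z^2. The equation becomes u^2 - 5u - 1 = 0.
By the quadratic formula, u = 5/2 + sqrt(29)/2 or u = 5/2 - sqrt(29)/2.
z^2 = 5/2 + sqrt(29)/2 gives z = +/-sqrt(5/2 + sqrt(29)/2) ~= +/-2.2787.
z^2 = 5/2 - sqrt(29)/2 < 0 has no real solution.

z = -2.2787 or z = 2.2787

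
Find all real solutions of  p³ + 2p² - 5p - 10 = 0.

Possible rational roots are divisors of -10. Testing p = -2 gives 0, so (p + 2) is a factor.
Divide: p³ + 2p² - 5p - 10 = (p + 2)(p² - 5).
Apply the quadratic formula to p² - 5 = 0: p = (0 ± √20)/2, i.e. p ≈ 2.2361 or p ≈ -2.2361.

p = -2.2361 or p = -2 or p = 2.2361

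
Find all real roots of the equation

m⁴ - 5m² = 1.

m = -2.2787 or m = 2.2787

Let u = m². The equation becomes u² - 5u - 1 = 0.
By the quadratic formula, u = 5/2 + √(29)/2 or u = 5/2 - √(29)/2.
m² = 5/2 + √(29)/2 gives m = ±√(5/2 + √(29)/2) ≈ ±2.2787.
m² = 5/2 - √(29)/2 < 0 has no real solution.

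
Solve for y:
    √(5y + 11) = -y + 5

Square both sides: 5y + 11 = (-y + 5)².
Expand and rearrange: y² - 15y + 14 = 0.
Solving gives y = 14 or y = 1.
Check each candidate in the original equation:
  y = 14: √(81) = 9, while -y + 5 = -9 — extraneous.
  y = 1: √(16) = 4, while -y + 5 = 4 — valid.

y = 1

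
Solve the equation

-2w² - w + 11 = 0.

w = -2.6085 or w = 2.1085

Discriminant: (-1)² − 4·(-2)·11 = 89.
Quadratic formula: w = (1 ± √89) / (-4).
So w = -√(89)/4 - 1/4 ≈ -2.6085 or w = -1/4 + √(89)/4 ≈ 2.1085.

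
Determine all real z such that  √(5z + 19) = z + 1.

z = 6

Square both sides: 5z + 19 = (z + 1)².
Expand and rearrange: z² - 3z - 18 = 0.
Solving gives z = 6 or z = -3.
Check each candidate in the original equation:
  z = 6: √(49) = 7, while z + 1 = 7 — valid.
  z = -3: √(4) = 2, while z + 1 = -2 — extraneous.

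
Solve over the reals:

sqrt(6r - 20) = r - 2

Square both sides: 6r - 20 = (r - 2)^2.
Expand and rearrange: r^2 - 10r + 24 = 0.
Solving gives r = 6 or r = 4.
Check each candidate in the original equation:
  r = 6: sqrt(16) = 4, while r - 2 = 4 — valid.
  r = 4: sqrt(4) = 2, while r - 2 = 2 — valid.

r = 4 or r = 6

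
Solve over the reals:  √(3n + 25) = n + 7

n = -3

Square both sides: 3n + 25 = (n + 7)².
Expand and rearrange: n² + 11n + 24 = 0.
Solving gives n = -3 or n = -8.
Check each candidate in the original equation:
  n = -3: √(16) = 4, while n + 7 = 4 — valid.
  n = -8: √(1) = 1, while n + 7 = -1 — extraneous.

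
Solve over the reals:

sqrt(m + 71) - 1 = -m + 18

m = 10

Isolate the radical: sqrt(m + 71) = -m + 19.
Square both sides: m + 71 = (-m + 19)^2.
Expand and rearrange: m^2 - 39m + 290 = 0.
Solving gives m = 29 or m = 10.
Check each candidate in the original equation:
  m = 29: sqrt(100) = 10, while -m + 19 = -10 — extraneous.
  m = 10: sqrt(81) = 9, while -m + 19 = 9 — valid.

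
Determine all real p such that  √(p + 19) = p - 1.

Square both sides: p + 19 = (p - 1)².
Expand and rearrange: p² - 3p - 18 = 0.
Solving gives p = 6 or p = -3.
Check each candidate in the original equation:
  p = 6: √(25) = 5, while p - 1 = 5 — valid.
  p = -3: √(16) = 4, while p - 1 = -4 — extraneous.

p = 6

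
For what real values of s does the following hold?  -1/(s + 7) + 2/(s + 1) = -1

Multiply both sides by (s + 7)(s + 1):
-(s + 1) + 2(s + 7) = -(s + 7)(s + 1).
Expand and collect terms: -s^2 - 9s - 20 = 0.
Factor or apply the quadratic formula: s = -5 or s = -4.
Neither value makes a denominator zero (s != -7, s != -1), so both are valid.

s = -5 or s = -4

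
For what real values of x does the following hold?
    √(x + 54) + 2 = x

x = 10

Isolate the radical: √(x + 54) = x - 2.
Square both sides: x + 54 = (x - 2)².
Expand and rearrange: x² - 5x - 50 = 0.
Solving gives x = 10 or x = -5.
Check each candidate in the original equation:
  x = 10: √(64) = 8, while x - 2 = 8 — valid.
  x = -5: √(49) = 7, while x - 2 = -7 — extraneous.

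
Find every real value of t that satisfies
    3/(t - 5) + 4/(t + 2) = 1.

t = 0.4174 or t = 9.5826

Multiply both sides by (t - 5)(t + 2):
3(t + 2) + 4(t - 5) = (t - 5)(t + 2).
Expand and collect terms: t^2 - 10t + 4 = 0.
By the quadratic formula, t = (10 +/- sqrt(84)) / 2, so t ~= 9.5826 or t ~= 0.4174.
Neither value makes a denominator zero (t != 5, t != -2), so both are valid.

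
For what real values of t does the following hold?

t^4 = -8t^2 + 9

t = -1 or t = 1

Let u = t^2. The equation becomes u^2 + 8u - 9 = 0.
Factor: (u - 1)(u + 9) = 0, so u = 1 or u = -9.
t^2 = 1 gives t = +/-1.
t^2 = -9 < 0 has no real solution.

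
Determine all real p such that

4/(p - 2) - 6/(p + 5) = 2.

p = -7.4772 or p = 3.4772

Multiply both sides by (p - 2)(p + 5):
4(p + 5) - 6(p - 2) = 2(p - 2)(p + 5).
Expand and collect terms: 2p² + 8p - 52 = 0.
By the quadratic formula, p = (-8 ± √480) / 4, so p ≈ 3.4772 or p ≈ -7.4772.
Neither value makes a denominator zero (p ≠ 2, p ≠ -5), so both are valid.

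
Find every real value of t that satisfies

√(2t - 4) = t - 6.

t = 10

Square both sides: 2t - 4 = (t - 6)².
Expand and rearrange: t² - 14t + 40 = 0.
Solving gives t = 10 or t = 4.
Check each candidate in the original equation:
  t = 10: √(16) = 4, while t - 6 = 4 — valid.
  t = 4: √(4) = 2, while t - 6 = -2 — extraneous.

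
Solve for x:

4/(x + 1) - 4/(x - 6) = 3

Multiply both sides by (x + 1)(x - 6):
4(x - 6) - 4(x + 1) = 3(x + 1)(x - 6).
Expand and collect terms: 3x^2 - 15x + 10 = 0.
By the quadratic formula, x = (15 +/- sqrt(105)) / 6, so x ~= 4.2078 or x ~= 0.7922.
Neither value makes a denominator zero (x != -1, x != 6), so both are valid.

x = 0.7922 or x = 4.2078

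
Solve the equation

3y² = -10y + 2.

Rearrange to standard form: 3y² + 10y - 2 = 0.
Discriminant: (10)² − 4·3·(-2) = 124.
Quadratic formula: y = (-10 ± √124) / 6.
So y = -5/3 + √(31)/3 ≈ 0.1893 or y = -√(31)/3 - 5/3 ≈ -3.5226.

y = -3.5226 or y = 0.1893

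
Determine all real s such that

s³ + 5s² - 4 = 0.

s = -4.8284 or s = -1 or s = 0.8284

Possible rational roots are divisors of -4. Testing s = -1 gives 0, so (s + 1) is a factor.
Divide: s³ + 5s² - 4 = (s + 1)(s² + 4s - 4).
Apply the quadratic formula to s² + 4s - 4 = 0: s = (-4 ± √32)/2, i.e. s ≈ 0.8284 or s ≈ -4.8284.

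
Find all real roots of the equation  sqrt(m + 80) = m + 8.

Square both sides: m + 80 = (m + 8)^2.
Expand and rearrange: m^2 + 15m - 16 = 0.
Solving gives m = 1 or m = -16.
Check each candidate in the original equation:
  m = 1: sqrt(81) = 9, while m + 8 = 9 — valid.
  m = -16: sqrt(64) = 8, while m + 8 = -8 — extraneous.

m = 1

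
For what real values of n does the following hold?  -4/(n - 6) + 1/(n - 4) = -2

Multiply both sides by (n - 6)(n - 4):
-4(n - 4) + (n - 6) = -2(n - 6)(n - 4).
Expand and collect terms: -2n² + 23n - 58 = 0.
By the quadratic formula, n = (-23 ± √65) / -4, so n ≈ 3.7344 or n ≈ 7.7656.
Neither value makes a denominator zero (n ≠ 6, n ≠ 4), so both are valid.

n = 3.7344 or n = 7.7656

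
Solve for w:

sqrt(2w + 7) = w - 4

Square both sides: 2w + 7 = (w - 4)^2.
Expand and rearrange: w^2 - 10w + 9 = 0.
Solving gives w = 9 or w = 1.
Check each candidate in the original equation:
  w = 9: sqrt(25) = 5, while w - 4 = 5 — valid.
  w = 1: sqrt(9) = 3, while w - 4 = -3 — extraneous.

w = 9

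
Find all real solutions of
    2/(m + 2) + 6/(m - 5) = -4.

m = -2.6225 or m = 3.6225

Multiply both sides by (m + 2)(m - 5):
2(m - 5) + 6(m + 2) = -4(m + 2)(m - 5).
Expand and collect terms: -4m² + 4m + 38 = 0.
By the quadratic formula, m = (-4 ± √624) / -8, so m ≈ -2.6225 or m ≈ 3.6225.
Neither value makes a denominator zero (m ≠ -2, m ≠ 5), so both are valid.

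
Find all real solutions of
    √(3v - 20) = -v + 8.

v = 7

Square both sides: 3v - 20 = (-v + 8)².
Expand and rearrange: v² - 19v + 84 = 0.
Solving gives v = 12 or v = 7.
Check each candidate in the original equation:
  v = 12: √(16) = 4, while -v + 8 = -4 — extraneous.
  v = 7: √(1) = 1, while -v + 8 = 1 — valid.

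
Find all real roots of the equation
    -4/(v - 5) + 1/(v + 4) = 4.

v = -3.7176 or v = 3.9676

Multiply both sides by (v - 5)(v + 4):
-4(v + 4) + (v - 5) = 4(v - 5)(v + 4).
Expand and collect terms: 4v² - v - 59 = 0.
By the quadratic formula, v = (1 ± √945) / 8, so v ≈ 3.9676 or v ≈ -3.7176.
Neither value makes a denominator zero (v ≠ 5, v ≠ -4), so both are valid.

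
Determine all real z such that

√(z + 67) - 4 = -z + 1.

z = -3

Isolate the radical: √(z + 67) = -z + 5.
Square both sides: z + 67 = (-z + 5)².
Expand and rearrange: z² - 11z - 42 = 0.
Solving gives z = 14 or z = -3.
Check each candidate in the original equation:
  z = 14: √(81) = 9, while -z + 5 = -9 — extraneous.
  z = -3: √(64) = 8, while -z + 5 = 8 — valid.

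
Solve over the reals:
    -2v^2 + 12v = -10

v = -0.7417 or v = 6.7417

Rearrange to standard form: -2v^2 + 12v + 10 = 0.
Discriminant: (12)^2 - 4*(-2)*10 = 224.
Quadratic formula: v = (-12 +/- sqrt(224)) / (-4).
So v = 3 - sqrt(14) ~= -0.7417 or v = 3 + sqrt(14) ~= 6.7417.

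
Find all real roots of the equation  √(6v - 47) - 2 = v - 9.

Isolate the radical: √(6v - 47) = v - 7.
Square both sides: 6v - 47 = (v - 7)².
Expand and rearrange: v² - 20v + 96 = 0.
Solving gives v = 12 or v = 8.
Check each candidate in the original equation:
  v = 12: √(25) = 5, while v - 7 = 5 — valid.
  v = 8: √(1) = 1, while v - 7 = 1 — valid.

v = 8 or v = 12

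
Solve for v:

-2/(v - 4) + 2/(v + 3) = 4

Multiply both sides by (v - 4)(v + 3):
-2(v + 3) + 2(v - 4) = 4(v - 4)(v + 3).
Expand and collect terms: 4v² - 4v - 34 = 0.
By the quadratic formula, v = (4 ± √560) / 8, so v ≈ 3.458 or v ≈ -2.458.
Neither value makes a denominator zero (v ≠ 4, v ≠ -3), so both are valid.

v = -2.458 or v = 3.458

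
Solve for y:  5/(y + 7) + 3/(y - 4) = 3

y = -5.4922 or y = 5.1588

Multiply both sides by (y + 7)(y - 4):
5(y - 4) + 3(y + 7) = 3(y + 7)(y - 4).
Expand and collect terms: 3y² + y - 85 = 0.
By the quadratic formula, y = (-1 ± √1021) / 6, so y ≈ 5.1588 or y ≈ -5.4922.
Neither value makes a denominator zero (y ≠ -7, y ≠ 4), so both are valid.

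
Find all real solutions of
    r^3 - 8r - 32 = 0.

r = 4

Possible rational roots are divisors of -32. Testing r = 4 gives 0, so (r - 4) is a factor.
Divide: r^3 - 8r - 32 = (r - 4)(r^2 + 4r + 8).
The quadratic r^2 + 4r + 8 has discriminant -16 < 0, so no further real roots.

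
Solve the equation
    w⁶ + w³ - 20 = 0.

w = -1.71 or w = 1.5874

Let u = w³. The equation becomes u² + u - 20 = 0.
Factor: (u - 4)(u + 5) = 0, so u = 4 or u = -5.
w³ = 4 gives w = ∛(4) ≈ 1.5874.
w³ = -5 gives w = -∛(5) ≈ -1.71.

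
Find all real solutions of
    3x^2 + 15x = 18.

Bring every term to one side: 3x^2 + 15x - 18 = 0.
Factor: 3(x - 1)(x + 6) = 0.
So x = 1 or x = -6.

x = -6 or x = 1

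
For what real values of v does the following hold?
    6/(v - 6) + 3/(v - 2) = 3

Multiply both sides by (v - 6)(v - 2):
6(v - 2) + 3(v - 6) = 3(v - 6)(v - 2).
Expand and collect terms: 3v² - 33v + 66 = 0.
By the quadratic formula, v = (33 ± √297) / 6, so v ≈ 8.3723 or v ≈ 2.6277.
Neither value makes a denominator zero (v ≠ 6, v ≠ 2), so both are valid.

v = 2.6277 or v = 8.3723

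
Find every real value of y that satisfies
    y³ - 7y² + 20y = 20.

y = 2

Rearrange: y³ - 7y² + 20y - 20 = 0.
Possible rational roots are divisors of -20. Testing y = 2 gives 0, so (y - 2) is a factor.
Divide: y³ - 7y² + 20y - 20 = (y - 2)(y² - 5y + 10).
The quadratic y² - 5y + 10 has discriminant -15 < 0, so no further real roots.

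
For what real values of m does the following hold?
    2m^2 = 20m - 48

m = 4 or m = 6

Bring every term to one side: 2m^2 - 20m + 48 = 0.
Factor: 2(m - 6)(m - 4) = 0.
So m = 6 or m = 4.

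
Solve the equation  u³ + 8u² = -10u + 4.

Rearrange: u³ + 8u² + 10u - 4 = 0.
Possible rational roots are divisors of -4. Testing u = -2 gives 0, so (u + 2) is a factor.
Divide: u³ + 8u² + 10u - 4 = (u + 2)(u² + 6u - 2).
Apply the quadratic formula to u² + 6u - 2 = 0: u = (-6 ± √44)/2, i.e. u ≈ 0.3166 or u ≈ -6.3166.

u = -6.3166 or u = -2 or u = 0.3166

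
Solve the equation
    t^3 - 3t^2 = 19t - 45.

t = -4.1623 or t = 2.1623 or t = 5

Rearrange: t^3 - 3t^2 - 19t + 45 = 0.
Possible rational roots are divisors of 45. Testing t = 5 gives 0, so (t - 5) is a factor.
Divide: t^3 - 3t^2 - 19t + 45 = (t - 5)(t^2 + 2t - 9).
Apply the quadratic formula to t^2 + 2t - 9 = 0: t = (-2 +/- sqrt(40))/2, i.e. t ~= 2.1623 or t ~= -4.1623.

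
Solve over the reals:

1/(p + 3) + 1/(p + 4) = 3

p = -3.7676 or p = -2.5657

Multiply both sides by (p + 3)(p + 4):
(p + 4) + (p + 3) = 3(p + 3)(p + 4).
Expand and collect terms: 3p² + 19p + 29 = 0.
By the quadratic formula, p = (-19 ± √13) / 6, so p ≈ -2.5657 or p ≈ -3.7676.
Neither value makes a denominator zero (p ≠ -3, p ≠ -4), so both are valid.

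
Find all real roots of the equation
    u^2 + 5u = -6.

u = -3 or u = -2

Bring every term to one side: u^2 + 5u + 6 = 0.
Factor: (u + 2)(u + 3) = 0.
So u = -2 or u = -3.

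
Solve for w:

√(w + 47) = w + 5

w = 2

Square both sides: w + 47 = (w + 5)².
Expand and rearrange: w² + 9w - 22 = 0.
Solving gives w = 2 or w = -11.
Check each candidate in the original equation:
  w = 2: √(49) = 7, while w + 5 = 7 — valid.
  w = -11: √(36) = 6, while w + 5 = -6 — extraneous.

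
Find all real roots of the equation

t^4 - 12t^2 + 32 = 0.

t = -2.8284 or t = -2 or t = 2 or t = 2.8284

Let u = t^2. The equation becomes u^2 - 12u + 32 = 0.
Factor: (u - 8)(u - 4) = 0, so u = 8 or u = 4.
t^2 = 8 gives t = +/-2*sqrt(2) ~= +/-2.8284.
t^2 = 4 gives t = +/-2.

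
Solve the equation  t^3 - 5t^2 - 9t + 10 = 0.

t = -2 or t = 0.8074 or t = 6.1926

Possible rational roots are divisors of 10. Testing t = -2 gives 0, so (t + 2) is a factor.
Divide: t^3 - 5t^2 - 9t + 10 = (t + 2)(t^2 - 7t + 5).
Apply the quadratic formula to t^2 - 7t + 5 = 0: t = (7 +/- sqrt(29))/2, i.e. t ~= 6.1926 or t ~= 0.8074.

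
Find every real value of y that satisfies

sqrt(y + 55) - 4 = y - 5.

Isolate the radical: sqrt(y + 55) = y - 1.
Square both sides: y + 55 = (y - 1)^2.
Expand and rearrange: y^2 - 3y - 54 = 0.
Solving gives y = 9 or y = -6.
Check each candidate in the original equation:
  y = 9: sqrt(64) = 8, while y - 1 = 8 — valid.
  y = -6: sqrt(49) = 7, while y - 1 = -7 — extraneous.

y = 9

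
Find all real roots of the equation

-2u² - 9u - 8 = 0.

u = -3.2808 or u = -1.2192

Discriminant: (-9)² − 4·(-2)·(-8) = 17.
Quadratic formula: u = (9 ± √17) / (-4).
So u = -9/4 - √(17)/4 ≈ -3.2808 or u = -9/4 + √(17)/4 ≈ -1.2192.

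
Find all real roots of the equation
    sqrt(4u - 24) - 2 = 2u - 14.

u = 6 or u = 7

Isolate the radical: sqrt(4u - 24) = 2u - 12.
Square both sides: 4u - 24 = (2u - 12)^2.
Expand and rearrange: 4u^2 - 52u + 168 = 0.
Solving gives u = 7 or u = 6.
Check each candidate in the original equation:
  u = 7: sqrt(4) = 2, while 2u - 12 = 2 — valid.
  u = 6: sqrt(0) = 0, while 2u - 12 = 0 — valid.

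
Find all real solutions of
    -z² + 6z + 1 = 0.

z = -0.1623 or z = 6.1623

Discriminant: (6)² − 4·(-1)·1 = 40.
Quadratic formula: z = (-6 ± √40) / (-2).
So z = 3 - √(10) ≈ -0.1623 or z = 3 + √(10) ≈ 6.1623.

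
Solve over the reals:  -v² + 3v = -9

Rearrange to standard form: -v² + 3v + 9 = 0.
Discriminant: (3)² − 4·(-1)·9 = 45.
Quadratic formula: v = (-3 ± √45) / (-2).
So v = 3/2 - 3·√(5)/2 ≈ -1.8541 or v = 3/2 + 3·√(5)/2 ≈ 4.8541.

v = -1.8541 or v = 4.8541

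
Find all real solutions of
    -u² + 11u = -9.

Rearrange to standard form: -u² + 11u + 9 = 0.
Discriminant: (11)² − 4·(-1)·9 = 157.
Quadratic formula: u = (-11 ± √157) / (-2).
So u = 11/2 - √(157)/2 ≈ -0.765 or u = 11/2 + √(157)/2 ≈ 11.765.

u = -0.765 or u = 11.765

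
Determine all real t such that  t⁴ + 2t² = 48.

Let u = t². The equation becomes u² + 2u - 48 = 0.
Factor: (u - 6)(u + 8) = 0, so u = 6 or u = -8.
t² = 6 gives t = ±√(6) ≈ ±2.4495.
t² = -8 < 0 has no real solution.

t = -2.4495 or t = 2.4495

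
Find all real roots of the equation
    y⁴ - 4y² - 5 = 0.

Let u = y². The equation becomes u² - 4u - 5 = 0.
Factor: (u - 5)(u + 1) = 0, so u = 5 or u = -1.
y² = 5 gives y = ±√(5) ≈ ±2.2361.
y² = -1 < 0 has no real solution.

y = -2.2361 or y = 2.2361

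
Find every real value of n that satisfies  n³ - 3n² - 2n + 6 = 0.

n = -1.4142 or n = 1.4142 or n = 3

Possible rational roots are divisors of 6. Testing n = 3 gives 0, so (n - 3) is a factor.
Divide: n³ - 3n² - 2n + 6 = (n - 3)(n² - 2).
Apply the quadratic formula to n² - 2 = 0: n = (0 ± √8)/2, i.e. n ≈ 1.4142 or n ≈ -1.4142.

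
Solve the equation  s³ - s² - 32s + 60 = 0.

Possible rational roots are divisors of 60. Testing s = 5 gives 0, so (s - 5) is a factor.
Divide: s³ - s² - 32s + 60 = (s - 5)(s² + 4s - 12).
Factor the quadratic: s = 2 or s = -6.

s = -6 or s = 2 or s = 5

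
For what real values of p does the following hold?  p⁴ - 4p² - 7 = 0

Let u = p². The equation becomes u² - 4u - 7 = 0.
By the quadratic formula, u = 2 + √(11) or u = 2 - √(11).
p² = 2 + √(11) gives p = ±√(2 + √(11)) ≈ ±2.3058.
p² = 2 - √(11) < 0 has no real solution.

p = -2.3058 or p = 2.3058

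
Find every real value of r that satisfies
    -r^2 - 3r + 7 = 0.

Discriminant: (-3)^2 - 4*(-1)*7 = 37.
Quadratic formula: r = (3 +/- sqrt(37)) / (-2).
So r = -sqrt(37)/2 - 3/2 ~= -4.5414 or r = -3/2 + sqrt(37)/2 ~= 1.5414.

r = -4.5414 or r = 1.5414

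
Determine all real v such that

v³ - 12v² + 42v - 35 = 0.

Possible rational roots are divisors of -35. Testing v = 5 gives 0, so (v - 5) is a factor.
Divide: v³ - 12v² + 42v - 35 = (v - 5)(v² - 7v + 7).
Apply the quadratic formula to v² - 7v + 7 = 0: v = (7 ± √21)/2, i.e. v ≈ 5.7913 or v ≈ 1.2087.

v = 1.2087 or v = 5 or v = 5.7913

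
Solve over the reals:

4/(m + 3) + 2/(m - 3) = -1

Multiply both sides by (m + 3)(m - 3):
4(m - 3) + 2(m + 3) = -(m + 3)(m - 3).
Expand and collect terms: -m² - 6m + 15 = 0.
By the quadratic formula, m = (6 ± √96) / -2, so m ≈ -7.899 or m ≈ 1.899.
Neither value makes a denominator zero (m ≠ -3, m ≠ 3), so both are valid.

m = -7.899 or m = 1.899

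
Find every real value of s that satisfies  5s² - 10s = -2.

s = 0.2254 or s = 1.7746

Rearrange to standard form: 5s² - 10s + 2 = 0.
Discriminant: (-10)² − 4·5·2 = 60.
Quadratic formula: s = (10 ± √60) / 10.
So s = √(15)/5 + 1 ≈ 1.7746 or s = 1 - √(15)/5 ≈ 0.2254.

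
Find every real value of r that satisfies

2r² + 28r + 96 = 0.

Factor: 2(r + 8)(r + 6) = 0.
So r = -8 or r = -6.

r = -8 or r = -6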